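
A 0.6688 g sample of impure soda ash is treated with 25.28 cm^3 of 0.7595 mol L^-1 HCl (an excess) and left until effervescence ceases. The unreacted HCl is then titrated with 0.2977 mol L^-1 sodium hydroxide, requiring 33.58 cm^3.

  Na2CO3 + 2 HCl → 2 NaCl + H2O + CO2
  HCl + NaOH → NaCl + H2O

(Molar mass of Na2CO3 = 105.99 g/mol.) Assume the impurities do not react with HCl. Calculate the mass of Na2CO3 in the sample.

n(HCl) added = 0.02528 × 0.7595 = 0.01920 mol
n(NaOH) used in back-titration = 0.03358 × 0.2977 = 9.997 × 10^-3 mol
n(HCl) left over = 9.997 × 10^-3 mol (1:1 ratio)
n(HCl) consumed by analyte = 0.01920 − 9.997 × 10^-3 = 9.203 × 10^-3 mol
From the 1:2 ratio, n(Na2CO3) = 1/2 × 9.203 × 10^-3 = 4.602 × 10^-3 mol
mass of Na2CO3 = 4.602 × 10^-3 × 105.99 = 0.4877 g

0.4877 g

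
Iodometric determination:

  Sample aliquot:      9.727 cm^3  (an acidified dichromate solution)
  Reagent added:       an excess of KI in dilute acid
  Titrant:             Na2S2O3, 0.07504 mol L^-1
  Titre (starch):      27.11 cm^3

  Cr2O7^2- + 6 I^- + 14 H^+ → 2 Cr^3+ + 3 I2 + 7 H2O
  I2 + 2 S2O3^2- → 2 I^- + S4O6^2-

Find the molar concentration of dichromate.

0.03486 mol/L

n(S2O3^2-) = 0.02711 × 0.07504 = 2.034 × 10^-3 mol
n(I2) = n(S2O3^2-)/2 = 1.017 × 10^-3 mol
From the 1:3 ratio, n(Cr2O7^2-) in the aliquot = 1/3 × 1.017 × 10^-3 = 3.391 × 10^-4 mol
[Cr2O7^2-] = 3.391 × 10^-4 / 0.009727 = 0.03486 mol/L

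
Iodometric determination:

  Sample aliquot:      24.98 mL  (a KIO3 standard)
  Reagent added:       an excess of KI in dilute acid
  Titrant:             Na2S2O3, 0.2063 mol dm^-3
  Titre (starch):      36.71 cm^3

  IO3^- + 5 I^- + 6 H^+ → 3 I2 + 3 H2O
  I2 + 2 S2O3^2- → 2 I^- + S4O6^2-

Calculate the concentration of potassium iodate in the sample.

n(S2O3^2-) = 0.03671 × 0.2063 = 7.573 × 10^-3 mol
n(I2) = n(S2O3^2-)/2 = 3.787 × 10^-3 mol
From the 1:3 ratio, n(IO3^-) in the aliquot = 1/3 × 3.787 × 10^-3 = 1.262 × 10^-3 mol
[IO3^-] = 1.262 × 10^-3 / 0.02498 = 0.05053 mol/L

0.05053 mol/L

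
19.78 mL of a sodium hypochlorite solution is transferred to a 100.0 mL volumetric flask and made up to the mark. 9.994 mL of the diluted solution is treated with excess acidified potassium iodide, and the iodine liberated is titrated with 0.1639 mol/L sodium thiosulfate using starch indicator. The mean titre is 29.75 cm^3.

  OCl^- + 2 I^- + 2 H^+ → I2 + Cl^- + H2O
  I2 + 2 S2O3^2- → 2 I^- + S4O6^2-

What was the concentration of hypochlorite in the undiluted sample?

1.233 mol/L

n(S2O3^2-) = 0.02975 × 0.1639 = 4.876 × 10^-3 mol
n(I2) = n(S2O3^2-)/2 = 2.438 × 10^-3 mol
n(OCl^-) in the aliquot = 2.438 × 10^-3 mol (1:1 ratio)
[OCl^-]_dilute = 2.438 × 10^-3 / 0.009994 = 0.2439 mol/L
[OCl^-]_original = 0.2439 × 100.0/19.78 = 1.233 mol/L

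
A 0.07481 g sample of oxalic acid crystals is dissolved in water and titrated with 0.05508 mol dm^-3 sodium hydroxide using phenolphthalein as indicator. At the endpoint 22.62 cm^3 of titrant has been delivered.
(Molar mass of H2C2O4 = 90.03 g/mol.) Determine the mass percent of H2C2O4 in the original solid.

H2C2O4 + 2 NaOH → Na2C2O4 + 2 H2O
n(NaOH) = 0.02262 L × 0.05508 mol/L = 1.246 × 10^-3 mol
From the 1:2 ratio, n(H2C2O4) = 1/2 × 1.246 × 10^-3 = 6.230 × 10^-4 mol
mass of H2C2O4 = 6.230 × 10^-4 × 90.03 g/mol = 0.05608 g
% H2C2O4 = 0.05608 / 0.07481 × 100 = 74.97 %

74.97 %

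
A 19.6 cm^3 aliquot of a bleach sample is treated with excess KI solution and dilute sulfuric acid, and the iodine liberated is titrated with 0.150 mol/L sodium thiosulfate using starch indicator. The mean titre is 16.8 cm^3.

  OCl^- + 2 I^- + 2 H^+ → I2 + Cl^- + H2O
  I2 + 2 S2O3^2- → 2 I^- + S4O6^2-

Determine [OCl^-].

0.0643 mol/L

n(S2O3^2-) = 0.0168 × 0.150 = 2.52 × 10^-3 mol
n(I2) = n(S2O3^2-)/2 = 1.26 × 10^-3 mol
n(OCl^-) in the aliquot = 1.26 × 10^-3 mol (1:1 ratio)
[OCl^-] = 1.26 × 10^-3 / 0.0196 = 0.0643 mol/L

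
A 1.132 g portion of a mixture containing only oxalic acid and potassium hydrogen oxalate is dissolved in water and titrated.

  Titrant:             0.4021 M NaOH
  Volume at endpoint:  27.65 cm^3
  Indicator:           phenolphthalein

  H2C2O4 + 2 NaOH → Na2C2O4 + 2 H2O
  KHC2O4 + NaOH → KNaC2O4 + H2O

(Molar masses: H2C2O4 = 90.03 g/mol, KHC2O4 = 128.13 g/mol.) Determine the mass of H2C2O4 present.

0.1584 g

n(NaOH) = 0.02765 × 0.4021 = 0.01112 mol
Let x = n(H2C2O4), y = n(KHC2O4).
Titrant: 2x + 1y = 0.01112;  mass: 90.03x + 128.13y = 1.132
Solving, x = 1.760 × 10^-3 mol, y = 7.598 × 10^-3 mol
mass of H2C2O4 = 1.760 × 10^-3 × 90.03 = 0.1584 g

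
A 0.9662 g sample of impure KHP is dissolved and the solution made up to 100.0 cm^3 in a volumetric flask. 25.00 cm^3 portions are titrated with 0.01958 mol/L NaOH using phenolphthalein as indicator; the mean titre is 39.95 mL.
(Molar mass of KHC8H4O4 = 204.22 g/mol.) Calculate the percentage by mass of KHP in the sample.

66.13 %

KHC8H4O4 + NaOH → KNaC8H4O4 + H2O
n(NaOH) per titration = 0.03995 × 0.01958 = 7.822 × 10^-4 mol
n(KHC8H4O4) in each aliquot = 7.822 × 10^-4 mol (1:1 ratio)
n(KHC8H4O4) in the whole flask = 7.822 × 10^-4 × 100.0/25.00 = 3.129 × 10^-3 mol
mass of KHC8H4O4 = 3.129 × 10^-3 × 204.22 = 0.6390 g
% KHC8H4O4 = 0.6390 / 0.9662 × 100 = 66.13 %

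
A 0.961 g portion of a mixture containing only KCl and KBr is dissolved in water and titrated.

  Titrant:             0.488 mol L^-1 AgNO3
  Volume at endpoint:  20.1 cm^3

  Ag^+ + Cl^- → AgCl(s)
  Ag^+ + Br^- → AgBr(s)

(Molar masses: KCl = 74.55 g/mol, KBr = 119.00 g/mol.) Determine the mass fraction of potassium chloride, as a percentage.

36.0 %

n(AgNO3) = 0.0201 × 0.488 = 9.81 × 10^-3 mol
Let x = n(KCl), y = n(KBr).
Titrant: 1x + 1y = 9.81 × 10^-3;  mass: 74.55x + 119.00y = 0.961
Solving, x = 4.64 × 10^-3 mol, y = 5.17 × 10^-3 mol
mass of KCl = 4.64 × 10^-3 × 74.55 = 0.346 g
% KCl = 0.346 / 0.961 × 100 = 36.0 %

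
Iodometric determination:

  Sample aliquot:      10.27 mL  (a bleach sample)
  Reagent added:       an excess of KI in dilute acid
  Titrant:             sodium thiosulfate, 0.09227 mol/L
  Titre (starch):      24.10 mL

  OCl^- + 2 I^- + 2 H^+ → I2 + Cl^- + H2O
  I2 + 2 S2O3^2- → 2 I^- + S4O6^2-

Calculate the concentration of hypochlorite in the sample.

0.1083 mol/L

n(S2O3^2-) = 0.02410 × 0.09227 = 2.224 × 10^-3 mol
n(I2) = n(S2O3^2-)/2 = 1.112 × 10^-3 mol
n(OCl^-) in the aliquot = 1.112 × 10^-3 mol (1:1 ratio)
[OCl^-] = 1.112 × 10^-3 / 0.01027 = 0.1083 mol/L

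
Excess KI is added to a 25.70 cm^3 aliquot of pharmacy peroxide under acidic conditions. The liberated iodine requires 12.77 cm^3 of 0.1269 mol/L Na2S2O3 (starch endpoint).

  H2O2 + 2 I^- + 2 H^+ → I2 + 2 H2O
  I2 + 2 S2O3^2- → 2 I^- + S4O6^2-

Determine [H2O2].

n(S2O3^2-) = 0.01277 × 0.1269 = 1.621 × 10^-3 mol
n(I2) = n(S2O3^2-)/2 = 8.103 × 10^-4 mol
n(H2O2) in the aliquot = 8.103 × 10^-4 mol (1:1 ratio)
[H2O2] = 8.103 × 10^-4 / 0.02570 = 0.03153 mol/L

0.03153 mol/L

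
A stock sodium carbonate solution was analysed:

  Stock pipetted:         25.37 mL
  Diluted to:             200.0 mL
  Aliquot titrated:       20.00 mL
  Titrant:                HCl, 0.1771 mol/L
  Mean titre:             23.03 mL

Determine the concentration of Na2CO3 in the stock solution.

Na2CO3 + 2 HCl → 2 NaCl + H2O + CO2
n(HCl) = 0.02303 × 0.1771 = 4.079 × 10^-3 mol
From the 1:2 ratio, n(Na2CO3) in the aliquot = 1/2 × 4.079 × 10^-3 = 2.039 × 10^-3 mol
[Na2CO3]_dilute = 2.039 × 10^-3 / 0.02000 = 0.1020 mol/L
Dilution factor = 200.0 / 25.37 = 7.883
[Na2CO3]_stock = 0.1020 × 7.883 = 0.8038 mol/L

0.8038 mol/L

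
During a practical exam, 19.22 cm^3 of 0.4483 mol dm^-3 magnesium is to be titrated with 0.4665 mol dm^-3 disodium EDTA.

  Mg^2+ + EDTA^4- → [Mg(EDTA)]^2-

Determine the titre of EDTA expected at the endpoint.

18.47 mL

n(Mg2+) = 0.01922 L × 0.4483 mol/L = 8.616 × 10^-3 mol
n(EDTA) = 8.616 × 10^-3 mol (1:1 stoichiometry)
V(EDTA) = 8.616 × 10^-3 mol / 0.4665 mol/L = 0.01847 L = 18.47 mL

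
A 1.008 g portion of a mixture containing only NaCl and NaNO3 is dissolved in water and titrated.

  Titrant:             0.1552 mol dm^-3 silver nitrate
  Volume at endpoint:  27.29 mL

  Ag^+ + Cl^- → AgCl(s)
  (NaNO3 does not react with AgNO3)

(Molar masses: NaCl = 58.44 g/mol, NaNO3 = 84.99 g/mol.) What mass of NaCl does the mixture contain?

n(AgNO3) = 0.02729 × 0.1552 = 4.235 × 10^-3 mol
Let x = n(NaCl), y = n(NaNO3).
Titrant: 1x = 4.235 × 10^-3;  mass: 58.44x + 84.99y = 1.008
Solving, x = 4.235 × 10^-3 mol, y = 8.948 × 10^-3 mol
mass of NaCl = 4.235 × 10^-3 × 58.44 = 0.2475 g

0.2475 g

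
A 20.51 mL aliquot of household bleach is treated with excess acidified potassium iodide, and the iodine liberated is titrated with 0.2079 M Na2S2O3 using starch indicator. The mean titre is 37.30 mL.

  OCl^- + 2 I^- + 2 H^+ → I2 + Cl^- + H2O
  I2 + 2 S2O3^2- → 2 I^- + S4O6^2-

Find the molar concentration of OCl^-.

0.1890 M

n(S2O3^2-) = 0.03730 × 0.2079 = 7.755 × 10^-3 mol
n(I2) = n(S2O3^2-)/2 = 3.877 × 10^-3 mol
n(OCl^-) in the aliquot = 3.877 × 10^-3 mol (1:1 ratio)
[OCl^-] = 3.877 × 10^-3 / 0.02051 = 0.1890 mol/L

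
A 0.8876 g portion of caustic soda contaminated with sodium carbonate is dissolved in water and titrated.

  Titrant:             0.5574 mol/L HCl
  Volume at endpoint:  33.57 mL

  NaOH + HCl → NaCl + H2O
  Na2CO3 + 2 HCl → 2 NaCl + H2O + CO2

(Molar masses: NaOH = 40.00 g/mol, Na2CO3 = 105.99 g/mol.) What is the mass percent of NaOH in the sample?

36.08 %

n(HCl) = 0.03357 × 0.5574 = 0.01871 mol
Let x = n(NaOH), y = n(Na2CO3).
Titrant: 1x + 2y = 0.01871;  mass: 40.00x + 105.99y = 0.8876
Solving, x = 8.006 × 10^-3 mol, y = 5.353 × 10^-3 mol
mass of NaOH = 8.006 × 10^-3 × 40.00 = 0.3202 g
% NaOH = 0.3202 / 0.8876 × 100 = 36.08 %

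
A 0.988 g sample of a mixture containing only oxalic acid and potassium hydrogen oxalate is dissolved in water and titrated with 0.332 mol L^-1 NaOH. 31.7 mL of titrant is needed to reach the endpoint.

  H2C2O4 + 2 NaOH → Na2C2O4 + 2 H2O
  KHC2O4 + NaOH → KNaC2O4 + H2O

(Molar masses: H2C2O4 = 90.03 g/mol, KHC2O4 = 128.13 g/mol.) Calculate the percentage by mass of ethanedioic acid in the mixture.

n(NaOH) = 0.0317 × 0.332 = 0.0105 mol
Let x = n(H2C2O4), y = n(KHC2O4).
Titrant: 2x + 1y = 0.0105;  mass: 90.03x + 128.13y = 0.988
Solving, x = 2.17 × 10^-3 mol, y = 6.19 × 10^-3 mol
mass of H2C2O4 = 2.17 × 10^-3 × 90.03 = 0.195 g
% H2C2O4 = 0.195 / 0.988 × 100 = 19.8 %

19.8 %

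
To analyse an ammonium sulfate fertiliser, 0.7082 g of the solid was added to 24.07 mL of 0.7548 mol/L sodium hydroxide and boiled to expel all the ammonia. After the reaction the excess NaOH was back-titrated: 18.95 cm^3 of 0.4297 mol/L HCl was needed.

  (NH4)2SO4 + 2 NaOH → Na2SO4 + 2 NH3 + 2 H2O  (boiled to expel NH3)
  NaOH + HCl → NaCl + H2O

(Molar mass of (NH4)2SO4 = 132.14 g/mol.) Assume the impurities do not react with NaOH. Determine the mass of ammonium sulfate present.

n(NaOH) added = 0.02407 × 0.7548 = 0.01817 mol
n(HCl) used in back-titration = 0.01895 × 0.4297 = 8.143 × 10^-3 mol
n(NaOH) left over = 8.143 × 10^-3 mol (1:1 ratio)
n(NaOH) consumed by analyte = 0.01817 − 8.143 × 10^-3 = 0.01003 mol
From the 1:2 ratio, n((NH4)2SO4) = 1/2 × 0.01003 = 5.013 × 10^-3 mol
mass of (NH4)2SO4 = 5.013 × 10^-3 × 132.14 = 0.6624 g

0.6624 g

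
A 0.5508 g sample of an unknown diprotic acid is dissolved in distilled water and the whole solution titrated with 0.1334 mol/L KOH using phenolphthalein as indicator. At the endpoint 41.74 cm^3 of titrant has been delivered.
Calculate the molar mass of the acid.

197.8 g/mol

n(KOH) = 0.04174 L × 0.1334 mol/L = 5.568 × 10^-3 mol
From the 1:2 ratio, n(H2A) = 1/2 × 5.568 × 10^-3 = 2.784 × 10^-3 mol
M = m / n = 0.5508 g / 2.784 × 10^-3 mol = 197.8 g/mol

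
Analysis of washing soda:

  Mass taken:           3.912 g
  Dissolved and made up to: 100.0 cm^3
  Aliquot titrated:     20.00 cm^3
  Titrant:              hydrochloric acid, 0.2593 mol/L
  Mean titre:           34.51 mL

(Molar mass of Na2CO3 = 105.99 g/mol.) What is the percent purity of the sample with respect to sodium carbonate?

Na2CO3 + 2 HCl → 2 NaCl + H2O + CO2
n(HCl) per titration = 0.03451 × 0.2593 = 8.948 × 10^-3 mol
From the 1:2 ratio, n(Na2CO3) in each aliquot = 1/2 × 8.948 × 10^-3 = 4.474 × 10^-3 mol
n(Na2CO3) in the whole flask = 4.474 × 10^-3 × 100.0/20.00 = 0.02237 mol
mass of Na2CO3 = 0.02237 × 105.99 = 2.371 g
% Na2CO3 = 2.371 / 3.912 × 100 = 60.61 %

60.61 %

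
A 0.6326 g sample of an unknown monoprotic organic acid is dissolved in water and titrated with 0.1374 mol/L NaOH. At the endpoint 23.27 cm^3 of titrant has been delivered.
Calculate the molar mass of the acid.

197.9 g/mol

n(NaOH) = 0.02327 L × 0.1374 mol/L = 3.197 × 10^-3 mol
n(HA) = 3.197 × 10^-3 mol (1:1 ratio)
M = m / n = 0.6326 g / 3.197 × 10^-3 mol = 197.9 g/mol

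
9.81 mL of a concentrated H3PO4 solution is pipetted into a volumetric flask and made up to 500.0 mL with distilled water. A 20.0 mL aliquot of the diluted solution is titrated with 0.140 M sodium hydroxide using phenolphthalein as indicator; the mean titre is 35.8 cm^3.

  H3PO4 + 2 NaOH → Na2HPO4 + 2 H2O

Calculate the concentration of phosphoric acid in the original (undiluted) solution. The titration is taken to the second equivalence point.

6.39 M

n(NaOH) = 0.0358 × 0.140 = 5.01 × 10^-3 mol
From the 1:2 ratio, n(H3PO4) in the aliquot = 1/2 × 5.01 × 10^-3 = 2.51 × 10^-3 mol
[H3PO4]_dilute = 2.51 × 10^-3 / 0.0200 = 0.125 mol/L
Dilution factor = 500.0 / 9.81 = 50.97
[H3PO4]_stock = 0.125 × 50.97 = 6.39 mol/L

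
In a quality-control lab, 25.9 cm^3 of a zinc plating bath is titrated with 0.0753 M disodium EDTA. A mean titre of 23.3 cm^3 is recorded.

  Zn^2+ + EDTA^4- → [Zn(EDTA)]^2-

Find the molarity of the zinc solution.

n(EDTA) = 0.0233 L × 0.0753 mol/L = 1.75 × 10^-3 mol
n(Zn2+) = 1.75 × 10^-3 mol (1:1 mole ratio)
[Zn2+] = 1.75 × 10^-3 mol / 0.0259 L = 0.0677 mol/L

0.0677 M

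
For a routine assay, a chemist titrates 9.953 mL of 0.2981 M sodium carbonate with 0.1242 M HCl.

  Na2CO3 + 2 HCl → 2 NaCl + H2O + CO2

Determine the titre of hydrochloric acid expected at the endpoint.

47.78 mL

n(Na2CO3) = 0.009953 L × 0.2981 mol/L = 2.967 × 10^-3 mol
From the 2:1 stoichiometry, n(HCl) = 2/1 × 2.967 × 10^-3 = 5.934 × 10^-3 mol
V(HCl) = 5.934 × 10^-3 mol / 0.1242 mol/L = 0.04778 L = 47.78 mL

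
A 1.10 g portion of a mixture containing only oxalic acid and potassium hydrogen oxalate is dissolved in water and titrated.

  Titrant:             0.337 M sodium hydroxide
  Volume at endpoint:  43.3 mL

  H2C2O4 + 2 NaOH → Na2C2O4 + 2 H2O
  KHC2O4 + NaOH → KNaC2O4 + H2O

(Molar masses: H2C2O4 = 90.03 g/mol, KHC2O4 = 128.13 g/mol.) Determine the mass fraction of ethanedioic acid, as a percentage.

n(NaOH) = 0.0433 × 0.337 = 0.0146 mol
Let x = n(H2C2O4), y = n(KHC2O4).
Titrant: 2x + 1y = 0.0146;  mass: 90.03x + 128.13y = 1.10
Solving, x = 4.63 × 10^-3 mol, y = 5.33 × 10^-3 mol
mass of H2C2O4 = 4.63 × 10^-3 × 90.03 = 0.417 g
% H2C2O4 = 0.417 / 1.10 × 100 = 37.9 %

37.9 %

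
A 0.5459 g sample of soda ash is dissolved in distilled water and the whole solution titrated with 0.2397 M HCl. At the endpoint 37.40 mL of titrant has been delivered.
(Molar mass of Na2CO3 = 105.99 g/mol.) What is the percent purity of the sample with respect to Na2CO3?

Na2CO3 + 2 HCl → 2 NaCl + H2O + CO2
n(HCl) = 0.03740 L × 0.2397 mol/L = 8.965 × 10^-3 mol
From the 1:2 ratio, n(Na2CO3) = 1/2 × 8.965 × 10^-3 = 4.482 × 10^-3 mol
mass of Na2CO3 = 4.482 × 10^-3 × 105.99 g/mol = 0.4751 g
% Na2CO3 = 0.4751 / 0.5459 × 100 = 87.03 %

87.03 %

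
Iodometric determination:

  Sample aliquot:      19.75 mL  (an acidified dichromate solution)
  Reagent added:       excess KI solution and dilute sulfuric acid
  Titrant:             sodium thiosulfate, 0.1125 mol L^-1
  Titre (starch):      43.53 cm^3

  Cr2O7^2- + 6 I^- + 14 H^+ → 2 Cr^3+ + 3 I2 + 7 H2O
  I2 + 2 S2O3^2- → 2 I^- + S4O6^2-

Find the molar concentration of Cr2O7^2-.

0.04133 mol/L

n(S2O3^2-) = 0.04353 × 0.1125 = 4.897 × 10^-3 mol
n(I2) = n(S2O3^2-)/2 = 2.449 × 10^-3 mol
From the 1:3 ratio, n(Cr2O7^2-) in the aliquot = 1/3 × 2.449 × 10^-3 = 8.162 × 10^-4 mol
[Cr2O7^2-] = 8.162 × 10^-4 / 0.01975 = 0.04133 mol/L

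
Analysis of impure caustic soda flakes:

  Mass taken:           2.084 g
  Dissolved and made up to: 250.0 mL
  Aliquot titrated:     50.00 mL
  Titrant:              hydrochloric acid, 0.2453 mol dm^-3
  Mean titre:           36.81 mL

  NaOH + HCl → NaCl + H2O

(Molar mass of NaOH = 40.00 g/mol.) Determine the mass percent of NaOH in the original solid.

n(HCl) per titration = 0.03681 × 0.2453 = 9.029 × 10^-3 mol
n(NaOH) in each aliquot = 9.029 × 10^-3 mol (1:1 ratio)
n(NaOH) in the whole flask = 9.029 × 10^-3 × 250.0/50.00 = 0.04515 mol
mass of NaOH = 0.04515 × 40.00 = 1.806 g
% NaOH = 1.806 / 2.084 × 100 = 86.66 %

86.66 %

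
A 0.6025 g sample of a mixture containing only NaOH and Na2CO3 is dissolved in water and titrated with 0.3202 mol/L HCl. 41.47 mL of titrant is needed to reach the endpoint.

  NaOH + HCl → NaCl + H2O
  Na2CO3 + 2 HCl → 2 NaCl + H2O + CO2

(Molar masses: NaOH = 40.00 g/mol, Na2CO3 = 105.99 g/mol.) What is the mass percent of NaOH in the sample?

n(HCl) = 0.04147 × 0.3202 = 0.01328 mol
Let x = n(NaOH), y = n(Na2CO3).
Titrant: 1x + 2y = 0.01328;  mass: 40.00x + 105.99y = 0.6025
Solving, x = 7.788 × 10^-3 mol, y = 2.745 × 10^-3 mol
mass of NaOH = 7.788 × 10^-3 × 40.00 = 0.3115 g
% NaOH = 0.3115 / 0.6025 × 100 = 51.70 %

51.70 %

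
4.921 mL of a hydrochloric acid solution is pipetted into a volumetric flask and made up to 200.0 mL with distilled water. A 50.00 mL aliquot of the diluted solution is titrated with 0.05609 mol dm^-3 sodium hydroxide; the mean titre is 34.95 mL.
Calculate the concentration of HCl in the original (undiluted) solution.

1.593 mol/L

HCl + NaOH → NaCl + H2O
n(NaOH) = 0.03495 × 0.05609 = 1.960 × 10^-3 mol
n(HCl) in the aliquot = 1.960 × 10^-3 mol (1:1 ratio)
[HCl]_dilute = 1.960 × 10^-3 / 0.05000 = 0.03921 mol/L
Dilution factor = 200.0 / 4.921 = 40.64
[HCl]_stock = 0.03921 × 40.64 = 1.593 mol/L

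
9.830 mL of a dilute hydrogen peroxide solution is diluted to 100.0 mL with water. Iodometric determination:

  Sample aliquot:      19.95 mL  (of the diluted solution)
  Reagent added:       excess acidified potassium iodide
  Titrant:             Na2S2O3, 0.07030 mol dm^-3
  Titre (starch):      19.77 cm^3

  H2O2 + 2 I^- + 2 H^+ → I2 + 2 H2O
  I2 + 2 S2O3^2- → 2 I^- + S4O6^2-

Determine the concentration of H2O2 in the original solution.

0.3544 mol/L

n(S2O3^2-) = 0.01977 × 0.07030 = 1.390 × 10^-3 mol
n(I2) = n(S2O3^2-)/2 = 6.949 × 10^-4 mol
n(H2O2) in the aliquot = 6.949 × 10^-4 mol (1:1 ratio)
[H2O2]_dilute = 6.949 × 10^-4 / 0.01995 = 0.03483 mol/L
[H2O2]_original = 0.03483 × 100.0/9.830 = 0.3544 mol/L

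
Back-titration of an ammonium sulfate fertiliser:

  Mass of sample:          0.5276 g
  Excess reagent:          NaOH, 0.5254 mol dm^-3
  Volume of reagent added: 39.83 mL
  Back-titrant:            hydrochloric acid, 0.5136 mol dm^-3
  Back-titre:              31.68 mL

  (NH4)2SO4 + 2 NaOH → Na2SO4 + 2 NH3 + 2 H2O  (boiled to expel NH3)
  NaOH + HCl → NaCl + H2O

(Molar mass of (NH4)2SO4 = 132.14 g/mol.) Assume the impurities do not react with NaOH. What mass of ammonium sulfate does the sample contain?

n(NaOH) added = 0.03983 × 0.5254 = 0.02093 mol
n(HCl) used in back-titration = 0.03168 × 0.5136 = 0.01627 mol
n(NaOH) left over = 0.01627 mol (1:1 ratio)
n(NaOH) consumed by analyte = 0.02093 − 0.01627 = 4.656 × 10^-3 mol
From the 1:2 ratio, n((NH4)2SO4) = 1/2 × 4.656 × 10^-3 = 2.328 × 10^-3 mol
mass of (NH4)2SO4 = 2.328 × 10^-3 × 132.14 = 0.3076 g

0.3076 g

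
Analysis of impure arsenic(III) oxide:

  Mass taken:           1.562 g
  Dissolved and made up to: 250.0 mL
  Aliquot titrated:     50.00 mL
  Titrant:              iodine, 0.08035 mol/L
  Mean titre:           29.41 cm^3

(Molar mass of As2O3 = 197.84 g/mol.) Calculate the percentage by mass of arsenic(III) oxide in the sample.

74.83 %

As2O3 + 2 I2 + 2 H2O → As2O5 + 4 HI
n(I2) per titration = 0.02941 × 0.08035 = 2.363 × 10^-3 mol
From the 1:2 ratio, n(As2O3) in each aliquot = 1/2 × 2.363 × 10^-3 = 1.182 × 10^-3 mol
n(As2O3) in the whole flask = 1.182 × 10^-3 × 250.0/50.00 = 5.908 × 10^-3 mol
mass of As2O3 = 5.908 × 10^-3 × 197.84 = 1.169 g
% As2O3 = 1.169 / 1.562 × 100 = 74.83 %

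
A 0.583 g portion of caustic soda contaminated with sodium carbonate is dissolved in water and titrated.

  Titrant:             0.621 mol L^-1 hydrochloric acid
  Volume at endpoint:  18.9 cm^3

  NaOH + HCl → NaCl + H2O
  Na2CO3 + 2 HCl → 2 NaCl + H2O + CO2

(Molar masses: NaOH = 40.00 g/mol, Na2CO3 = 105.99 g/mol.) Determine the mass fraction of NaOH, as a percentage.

20.6 %

n(HCl) = 0.0189 × 0.621 = 0.0117 mol
Let x = n(NaOH), y = n(Na2CO3).
Titrant: 1x + 2y = 0.0117;  mass: 40.00x + 105.99y = 0.583
Solving, x = 3.00 × 10^-3 mol, y = 4.37 × 10^-3 mol
mass of NaOH = 3.00 × 10^-3 × 40.00 = 0.120 g
% NaOH = 0.120 / 0.583 × 100 = 20.6 %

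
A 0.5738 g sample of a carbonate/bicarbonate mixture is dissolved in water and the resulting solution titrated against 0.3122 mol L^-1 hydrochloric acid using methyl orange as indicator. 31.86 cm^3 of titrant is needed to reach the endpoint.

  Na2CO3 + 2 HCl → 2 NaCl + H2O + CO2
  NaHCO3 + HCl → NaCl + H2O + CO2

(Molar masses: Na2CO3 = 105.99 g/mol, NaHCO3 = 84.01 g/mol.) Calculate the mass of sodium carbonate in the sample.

0.4474 g

n(HCl) = 0.03186 × 0.3122 = 9.947 × 10^-3 mol
Let x = n(Na2CO3), y = n(NaHCO3).
Titrant: 2x + 1y = 9.947 × 10^-3;  mass: 105.99x + 84.01y = 0.5738
Solving, x = 4.221 × 10^-3 mol, y = 1.505 × 10^-3 mol
mass of Na2CO3 = 4.221 × 10^-3 × 105.99 = 0.4474 g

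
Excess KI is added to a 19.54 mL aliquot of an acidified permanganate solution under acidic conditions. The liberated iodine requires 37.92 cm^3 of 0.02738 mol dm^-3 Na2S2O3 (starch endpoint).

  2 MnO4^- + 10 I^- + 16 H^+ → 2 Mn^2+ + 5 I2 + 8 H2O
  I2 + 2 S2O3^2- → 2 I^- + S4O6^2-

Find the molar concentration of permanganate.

n(S2O3^2-) = 0.03792 × 0.02738 = 1.038 × 10^-3 mol
n(I2) = n(S2O3^2-)/2 = 5.191 × 10^-4 mol
From the 2:5 ratio, n(MnO4^-) in the aliquot = 2/5 × 5.191 × 10^-4 = 2.076 × 10^-4 mol
[MnO4^-] = 2.076 × 10^-4 / 0.01954 = 0.01063 mol/L

0.01063 mol/L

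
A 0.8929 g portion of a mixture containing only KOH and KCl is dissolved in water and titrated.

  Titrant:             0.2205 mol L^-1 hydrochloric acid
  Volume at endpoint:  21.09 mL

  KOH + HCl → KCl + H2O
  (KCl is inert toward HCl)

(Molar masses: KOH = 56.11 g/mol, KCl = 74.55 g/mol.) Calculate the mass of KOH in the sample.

n(HCl) = 0.02109 × 0.2205 = 4.650 × 10^-3 mol
Let x = n(KOH), y = n(KCl).
Titrant: 1x = 4.650 × 10^-3;  mass: 56.11x + 74.55y = 0.8929
Solving, x = 4.650 × 10^-3 mol, y = 8.477 × 10^-3 mol
mass of KOH = 4.650 × 10^-3 × 56.11 = 0.2609 g

0.2609 g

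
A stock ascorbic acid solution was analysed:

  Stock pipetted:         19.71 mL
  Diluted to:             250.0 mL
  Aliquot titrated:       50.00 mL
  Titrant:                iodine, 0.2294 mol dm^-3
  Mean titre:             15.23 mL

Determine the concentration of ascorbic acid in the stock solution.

C6H8O6 + I2 → C6H6O6 + 2 HI
n(I2) = 0.01523 × 0.2294 = 3.494 × 10^-3 mol
n(C6H8O6) in the aliquot = 3.494 × 10^-3 mol (1:1 ratio)
[C6H8O6]_dilute = 3.494 × 10^-3 / 0.05000 = 0.06988 mol/L
Dilution factor = 250.0 / 19.71 = 12.68
[C6H8O6]_stock = 0.06988 × 12.68 = 0.8863 mol/L

0.8863 mol/L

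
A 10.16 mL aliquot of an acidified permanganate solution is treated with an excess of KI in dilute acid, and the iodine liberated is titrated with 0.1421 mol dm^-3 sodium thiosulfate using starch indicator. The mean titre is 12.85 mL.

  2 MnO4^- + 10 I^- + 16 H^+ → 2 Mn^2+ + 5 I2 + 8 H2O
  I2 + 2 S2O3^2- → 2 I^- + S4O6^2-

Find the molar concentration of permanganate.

0.03594 mol/L

n(S2O3^2-) = 0.01285 × 0.1421 = 1.826 × 10^-3 mol
n(I2) = n(S2O3^2-)/2 = 9.130 × 10^-4 mol
From the 2:5 ratio, n(MnO4^-) in the aliquot = 2/5 × 9.130 × 10^-4 = 3.652 × 10^-4 mol
[MnO4^-] = 3.652 × 10^-4 / 0.01016 = 0.03594 mol/L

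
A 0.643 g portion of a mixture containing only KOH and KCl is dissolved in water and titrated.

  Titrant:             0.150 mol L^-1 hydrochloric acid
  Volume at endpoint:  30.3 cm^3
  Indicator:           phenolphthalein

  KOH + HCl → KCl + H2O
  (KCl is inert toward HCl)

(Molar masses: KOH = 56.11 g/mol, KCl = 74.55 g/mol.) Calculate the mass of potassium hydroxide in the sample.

n(HCl) = 0.0303 × 0.150 = 4.54 × 10^-3 mol
Let x = n(KOH), y = n(KCl).
Titrant: 1x = 4.54 × 10^-3;  mass: 56.11x + 74.55y = 0.643
Solving, x = 4.54 × 10^-3 mol, y = 5.20 × 10^-3 mol
mass of KOH = 4.54 × 10^-3 × 56.11 = 0.255 g

0.255 g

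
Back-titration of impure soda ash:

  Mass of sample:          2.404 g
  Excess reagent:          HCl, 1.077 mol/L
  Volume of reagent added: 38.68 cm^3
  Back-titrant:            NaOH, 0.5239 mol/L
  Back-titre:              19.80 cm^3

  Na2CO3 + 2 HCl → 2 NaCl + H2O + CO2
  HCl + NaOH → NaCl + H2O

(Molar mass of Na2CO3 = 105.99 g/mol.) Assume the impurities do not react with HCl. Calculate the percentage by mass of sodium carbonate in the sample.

n(HCl) added = 0.03868 × 1.077 = 0.04166 mol
n(NaOH) used in back-titration = 0.01980 × 0.5239 = 0.01037 mol
n(HCl) left over = 0.01037 mol (1:1 ratio)
n(HCl) consumed by analyte = 0.04166 − 0.01037 = 0.03129 mol
From the 1:2 ratio, n(Na2CO3) = 1/2 × 0.03129 = 0.01564 mol
mass of Na2CO3 = 0.01564 × 105.99 = 1.658 g
% Na2CO3 = 1.658 / 2.404 × 100 = 68.97 %

68.97 %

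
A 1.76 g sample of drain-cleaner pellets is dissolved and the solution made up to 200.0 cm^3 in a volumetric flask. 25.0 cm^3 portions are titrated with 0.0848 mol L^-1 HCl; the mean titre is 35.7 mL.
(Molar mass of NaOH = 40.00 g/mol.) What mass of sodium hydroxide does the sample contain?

0.969 g

NaOH + HCl → NaCl + H2O
n(HCl) per titration = 0.0357 × 0.0848 = 3.03 × 10^-3 mol
n(NaOH) in each aliquot = 3.03 × 10^-3 mol (1:1 ratio)
n(NaOH) in the whole flask = 3.03 × 10^-3 × 200.0/25.0 = 0.0242 mol
mass of NaOH = 0.0242 × 40.00 = 0.969 g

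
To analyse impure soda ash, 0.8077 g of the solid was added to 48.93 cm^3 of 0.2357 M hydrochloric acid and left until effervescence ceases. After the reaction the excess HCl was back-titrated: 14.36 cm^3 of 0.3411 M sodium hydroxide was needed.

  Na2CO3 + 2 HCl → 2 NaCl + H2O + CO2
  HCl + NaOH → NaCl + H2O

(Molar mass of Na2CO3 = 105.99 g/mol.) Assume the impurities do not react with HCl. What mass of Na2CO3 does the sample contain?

0.3516 g

n(HCl) added = 0.04893 × 0.2357 = 0.01153 mol
n(NaOH) used in back-titration = 0.01436 × 0.3411 = 4.898 × 10^-3 mol
n(HCl) left over = 4.898 × 10^-3 mol (1:1 ratio)
n(HCl) consumed by analyte = 0.01153 − 4.898 × 10^-3 = 6.635 × 10^-3 mol
From the 1:2 ratio, n(Na2CO3) = 1/2 × 6.635 × 10^-3 = 3.317 × 10^-3 mol
mass of Na2CO3 = 3.317 × 10^-3 × 105.99 = 0.3516 g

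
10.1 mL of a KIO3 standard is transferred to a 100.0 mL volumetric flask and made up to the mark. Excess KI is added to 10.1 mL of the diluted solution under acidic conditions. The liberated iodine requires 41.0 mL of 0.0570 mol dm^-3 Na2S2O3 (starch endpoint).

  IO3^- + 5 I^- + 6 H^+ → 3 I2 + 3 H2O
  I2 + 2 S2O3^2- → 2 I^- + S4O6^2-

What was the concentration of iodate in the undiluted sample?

0.382 mol/L

n(S2O3^2-) = 0.0410 × 0.0570 = 2.34 × 10^-3 mol
n(I2) = n(S2O3^2-)/2 = 1.17 × 10^-3 mol
From the 1:3 ratio, n(IO3^-) in the aliquot = 1/3 × 1.17 × 10^-3 = 3.90 × 10^-4 mol
[IO3^-]_dilute = 3.90 × 10^-4 / 0.0101 = 0.0386 mol/L
[IO3^-]_original = 0.0386 × 100.0/10.1 = 0.382 mol/L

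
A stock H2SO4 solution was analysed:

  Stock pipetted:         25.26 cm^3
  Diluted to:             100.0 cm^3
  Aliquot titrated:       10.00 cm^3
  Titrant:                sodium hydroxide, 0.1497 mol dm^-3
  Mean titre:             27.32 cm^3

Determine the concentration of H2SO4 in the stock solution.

0.8095 mol/L

H2SO4 + 2 NaOH → Na2SO4 + 2 H2O
n(NaOH) = 0.02732 × 0.1497 = 4.090 × 10^-3 mol
From the 1:2 ratio, n(H2SO4) in the aliquot = 1/2 × 4.090 × 10^-3 = 2.045 × 10^-3 mol
[H2SO4]_dilute = 2.045 × 10^-3 / 0.01000 = 0.2045 mol/L
Dilution factor = 100.0 / 25.26 = 3.959
[H2SO4]_stock = 0.2045 × 3.959 = 0.8095 mol/L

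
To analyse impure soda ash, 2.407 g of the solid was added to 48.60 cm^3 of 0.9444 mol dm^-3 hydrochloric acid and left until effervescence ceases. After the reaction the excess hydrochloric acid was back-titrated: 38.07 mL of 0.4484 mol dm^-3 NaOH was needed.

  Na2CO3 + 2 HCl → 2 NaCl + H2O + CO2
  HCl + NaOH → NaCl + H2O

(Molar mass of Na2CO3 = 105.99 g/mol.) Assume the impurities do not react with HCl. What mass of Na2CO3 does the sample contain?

1.528 g

n(HCl) added = 0.04860 × 0.9444 = 0.04590 mol
n(NaOH) used in back-titration = 0.03807 × 0.4484 = 0.01707 mol
n(HCl) left over = 0.01707 mol (1:1 ratio)
n(HCl) consumed by analyte = 0.04590 − 0.01707 = 0.02883 mol
From the 1:2 ratio, n(Na2CO3) = 1/2 × 0.02883 = 0.01441 mol
mass of Na2CO3 = 0.01441 × 105.99 = 1.528 g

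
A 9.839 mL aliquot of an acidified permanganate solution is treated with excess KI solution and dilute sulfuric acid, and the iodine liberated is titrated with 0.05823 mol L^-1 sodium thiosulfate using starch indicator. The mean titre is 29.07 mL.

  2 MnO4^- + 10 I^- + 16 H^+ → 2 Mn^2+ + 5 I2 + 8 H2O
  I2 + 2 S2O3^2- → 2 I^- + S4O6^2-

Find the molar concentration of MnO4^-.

0.03441 mol/L

n(S2O3^2-) = 0.02907 × 0.05823 = 1.693 × 10^-3 mol
n(I2) = n(S2O3^2-)/2 = 8.464 × 10^-4 mol
From the 2:5 ratio, n(MnO4^-) in the aliquot = 2/5 × 8.464 × 10^-4 = 3.385 × 10^-4 mol
[MnO4^-] = 3.385 × 10^-4 / 0.009839 = 0.03441 mol/L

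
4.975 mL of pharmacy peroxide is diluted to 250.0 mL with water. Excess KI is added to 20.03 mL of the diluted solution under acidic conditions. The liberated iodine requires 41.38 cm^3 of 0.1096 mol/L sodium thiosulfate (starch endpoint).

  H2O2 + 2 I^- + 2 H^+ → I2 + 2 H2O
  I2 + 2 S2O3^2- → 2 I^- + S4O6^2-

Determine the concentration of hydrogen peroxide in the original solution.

n(S2O3^2-) = 0.04138 × 0.1096 = 4.535 × 10^-3 mol
n(I2) = n(S2O3^2-)/2 = 2.268 × 10^-3 mol
n(H2O2) in the aliquot = 2.268 × 10^-3 mol (1:1 ratio)
[H2O2]_dilute = 2.268 × 10^-3 / 0.02003 = 0.1132 mol/L
[H2O2]_original = 0.1132 × 250.0/4.975 = 5.689 mol/L

5.689 mol/L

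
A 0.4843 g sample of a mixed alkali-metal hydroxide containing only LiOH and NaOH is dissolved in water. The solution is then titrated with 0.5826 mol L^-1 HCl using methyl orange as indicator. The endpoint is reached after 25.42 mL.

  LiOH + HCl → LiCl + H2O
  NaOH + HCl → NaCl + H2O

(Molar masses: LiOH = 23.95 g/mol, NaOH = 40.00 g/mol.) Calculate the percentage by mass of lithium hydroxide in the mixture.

33.30 %

n(HCl) = 0.02542 × 0.5826 = 0.01481 mol
Let x = n(LiOH), y = n(NaOH).
Titrant: 1x + 1y = 0.01481;  mass: 23.95x + 40.00y = 0.4843
Solving, x = 6.734 × 10^-3 mol, y = 8.075 × 10^-3 mol
mass of LiOH = 6.734 × 10^-3 × 23.95 = 0.1613 g
% LiOH = 0.1613 / 0.4843 × 100 = 33.30 %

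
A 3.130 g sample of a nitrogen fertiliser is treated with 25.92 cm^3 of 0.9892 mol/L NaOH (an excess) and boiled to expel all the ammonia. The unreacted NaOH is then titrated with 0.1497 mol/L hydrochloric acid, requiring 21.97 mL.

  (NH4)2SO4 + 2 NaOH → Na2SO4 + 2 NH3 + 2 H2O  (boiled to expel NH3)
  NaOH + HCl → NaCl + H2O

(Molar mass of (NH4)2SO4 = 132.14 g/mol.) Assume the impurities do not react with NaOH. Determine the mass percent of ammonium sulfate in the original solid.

47.18 %

n(NaOH) added = 0.02592 × 0.9892 = 0.02564 mol
n(HCl) used in back-titration = 0.02197 × 0.1497 = 3.289 × 10^-3 mol
n(NaOH) left over = 3.289 × 10^-3 mol (1:1 ratio)
n(NaOH) consumed by analyte = 0.02564 − 3.289 × 10^-3 = 0.02235 mol
From the 1:2 ratio, n((NH4)2SO4) = 1/2 × 0.02235 = 0.01118 mol
mass of (NH4)2SO4 = 0.01118 × 132.14 = 1.477 g
% (NH4)2SO4 = 1.477 / 3.130 × 100 = 47.18 %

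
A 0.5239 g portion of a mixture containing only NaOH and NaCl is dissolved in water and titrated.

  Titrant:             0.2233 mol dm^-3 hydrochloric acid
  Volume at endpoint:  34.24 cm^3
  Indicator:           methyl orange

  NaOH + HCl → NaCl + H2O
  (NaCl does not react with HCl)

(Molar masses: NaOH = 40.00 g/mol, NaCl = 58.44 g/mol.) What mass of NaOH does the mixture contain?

n(HCl) = 0.03424 × 0.2233 = 7.646 × 10^-3 mol
Let x = n(NaOH), y = n(NaCl).
Titrant: 1x = 7.646 × 10^-3;  mass: 40.00x + 58.44y = 0.5239
Solving, x = 7.646 × 10^-3 mol, y = 3.731 × 10^-3 mol
mass of NaOH = 7.646 × 10^-3 × 40.00 = 0.3058 g

0.3058 g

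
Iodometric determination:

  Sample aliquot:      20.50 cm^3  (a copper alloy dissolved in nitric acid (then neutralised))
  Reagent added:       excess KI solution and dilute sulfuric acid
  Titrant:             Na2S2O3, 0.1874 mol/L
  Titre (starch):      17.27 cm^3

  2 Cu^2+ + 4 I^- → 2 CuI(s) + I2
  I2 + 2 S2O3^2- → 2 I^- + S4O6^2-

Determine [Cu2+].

n(S2O3^2-) = 0.01727 × 0.1874 = 3.236 × 10^-3 mol
n(I2) = n(S2O3^2-)/2 = 1.618 × 10^-3 mol
From the 2:1 ratio, n(Cu2+) in the aliquot = 2/1 × 1.618 × 10^-3 = 3.236 × 10^-3 mol
[Cu2+] = 3.236 × 10^-3 / 0.02050 = 0.1579 mol/L

0.1579 mol/L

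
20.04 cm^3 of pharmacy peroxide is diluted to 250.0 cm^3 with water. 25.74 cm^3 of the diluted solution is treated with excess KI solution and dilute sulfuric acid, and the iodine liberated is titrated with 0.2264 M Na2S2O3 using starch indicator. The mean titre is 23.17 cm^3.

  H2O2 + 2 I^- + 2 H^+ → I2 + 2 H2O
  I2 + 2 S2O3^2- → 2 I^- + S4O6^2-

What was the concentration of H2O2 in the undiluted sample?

1.271 M

n(S2O3^2-) = 0.02317 × 0.2264 = 5.246 × 10^-3 mol
n(I2) = n(S2O3^2-)/2 = 2.623 × 10^-3 mol
n(H2O2) in the aliquot = 2.623 × 10^-3 mol (1:1 ratio)
[H2O2]_dilute = 2.623 × 10^-3 / 0.02574 = 0.1019 mol/L
[H2O2]_original = 0.1019 × 250.0/20.04 = 1.271 mol/L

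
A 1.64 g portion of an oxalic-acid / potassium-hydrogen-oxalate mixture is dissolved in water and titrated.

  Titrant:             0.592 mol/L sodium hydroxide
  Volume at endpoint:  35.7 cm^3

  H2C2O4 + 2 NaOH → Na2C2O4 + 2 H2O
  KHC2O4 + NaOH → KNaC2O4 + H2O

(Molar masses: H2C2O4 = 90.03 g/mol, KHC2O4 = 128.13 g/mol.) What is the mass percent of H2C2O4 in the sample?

35.3 %

n(NaOH) = 0.0357 × 0.592 = 0.0211 mol
Let x = n(H2C2O4), y = n(KHC2O4).
Titrant: 2x + 1y = 0.0211;  mass: 90.03x + 128.13y = 1.64
Solving, x = 6.42 × 10^-3 mol, y = 8.29 × 10^-3 mol
mass of H2C2O4 = 6.42 × 10^-3 × 90.03 = 0.578 g
% H2C2O4 = 0.578 / 1.64 × 100 = 35.3 %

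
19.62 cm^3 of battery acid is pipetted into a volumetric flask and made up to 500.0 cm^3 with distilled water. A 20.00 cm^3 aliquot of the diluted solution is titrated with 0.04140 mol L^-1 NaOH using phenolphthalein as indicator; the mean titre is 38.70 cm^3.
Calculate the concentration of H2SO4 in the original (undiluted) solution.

H2SO4 + 2 NaOH → Na2SO4 + 2 H2O
n(NaOH) = 0.03870 × 0.04140 = 1.602 × 10^-3 mol
From the 1:2 ratio, n(H2SO4) in the aliquot = 1/2 × 1.602 × 10^-3 = 8.011 × 10^-4 mol
[H2SO4]_dilute = 8.011 × 10^-4 / 0.02000 = 0.04005 mol/L
Dilution factor = 500.0 / 19.62 = 25.48
[H2SO4]_stock = 0.04005 × 25.48 = 1.021 mol/L

1.021 mol/L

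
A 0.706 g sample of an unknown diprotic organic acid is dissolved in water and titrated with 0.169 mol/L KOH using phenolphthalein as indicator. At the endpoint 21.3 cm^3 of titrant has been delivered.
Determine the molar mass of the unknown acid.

n(KOH) = 0.0213 L × 0.169 mol/L = 3.60 × 10^-3 mol
From the 1:2 ratio, n(H2A) = 1/2 × 3.60 × 10^-3 = 1.80 × 10^-3 mol
M = m / n = 0.706 g / 1.80 × 10^-3 mol = 392 g/mol

392 g/mol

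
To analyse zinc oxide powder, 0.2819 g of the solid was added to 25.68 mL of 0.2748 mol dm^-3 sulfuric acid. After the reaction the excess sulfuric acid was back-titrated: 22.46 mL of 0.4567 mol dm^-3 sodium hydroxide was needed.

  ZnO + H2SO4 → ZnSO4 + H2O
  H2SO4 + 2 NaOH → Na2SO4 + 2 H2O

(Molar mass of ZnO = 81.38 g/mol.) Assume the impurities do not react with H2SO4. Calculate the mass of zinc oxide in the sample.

n(H2SO4) added = 0.02568 × 0.2748 = 7.057 × 10^-3 mol
n(NaOH) used in back-titration = 0.02246 × 0.4567 = 0.01026 mol
From the 1:2 ratio, n(H2SO4) left over = 1/2 × 0.01026 = 5.129 × 10^-3 mol
n(H2SO4) consumed by analyte = 7.057 × 10^-3 − 5.129 × 10^-3 = 1.928 × 10^-3 mol
n(ZnO) = 1.928 × 10^-3 mol (1:1 ratio)
mass of ZnO = 1.928 × 10^-3 × 81.38 = 0.1569 g

0.1569 g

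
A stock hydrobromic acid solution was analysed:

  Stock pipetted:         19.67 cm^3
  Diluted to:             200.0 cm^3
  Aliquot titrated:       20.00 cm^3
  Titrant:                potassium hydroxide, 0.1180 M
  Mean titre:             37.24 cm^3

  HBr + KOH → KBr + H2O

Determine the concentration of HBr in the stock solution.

2.234 M

n(KOH) = 0.03724 × 0.1180 = 4.394 × 10^-3 mol
n(HBr) in the aliquot = 4.394 × 10^-3 mol (1:1 ratio)
[HBr]_dilute = 4.394 × 10^-3 / 0.02000 = 0.2197 mol/L
Dilution factor = 200.0 / 19.67 = 10.17
[HBr]_stock = 0.2197 × 10.17 = 2.234 mol/L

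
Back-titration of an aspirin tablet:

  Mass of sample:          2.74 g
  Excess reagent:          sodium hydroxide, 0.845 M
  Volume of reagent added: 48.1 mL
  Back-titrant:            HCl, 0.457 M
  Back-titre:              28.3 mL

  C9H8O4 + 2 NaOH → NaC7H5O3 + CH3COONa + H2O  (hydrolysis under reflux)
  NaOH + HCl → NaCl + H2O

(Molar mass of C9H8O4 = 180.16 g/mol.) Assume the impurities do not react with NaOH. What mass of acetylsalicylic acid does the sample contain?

2.50 g

n(NaOH) added = 0.0481 × 0.845 = 0.0406 mol
n(HCl) used in back-titration = 0.0283 × 0.457 = 0.0129 mol
n(NaOH) left over = 0.0129 mol (1:1 ratio)
n(NaOH) consumed by analyte = 0.0406 − 0.0129 = 0.0277 mol
From the 1:2 ratio, n(C9H8O4) = 1/2 × 0.0277 = 0.0139 mol
mass of C9H8O4 = 0.0139 × 180.16 = 2.50 g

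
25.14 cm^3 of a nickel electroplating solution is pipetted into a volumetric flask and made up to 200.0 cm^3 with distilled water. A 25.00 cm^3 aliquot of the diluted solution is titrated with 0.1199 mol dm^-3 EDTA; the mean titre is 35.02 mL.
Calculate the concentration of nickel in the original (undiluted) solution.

Ni^2+ + EDTA^4- → [Ni(EDTA)]^2-
n(EDTA) = 0.03502 × 0.1199 = 4.199 × 10^-3 mol
n(Ni2+) in the aliquot = 4.199 × 10^-3 mol (1:1 ratio)
[Ni2+]_dilute = 4.199 × 10^-3 / 0.02500 = 0.1680 mol/L
Dilution factor = 200.0 / 25.14 = 7.955
[Ni2+]_stock = 0.1680 × 7.955 = 1.336 mol/L

1.336 mol/L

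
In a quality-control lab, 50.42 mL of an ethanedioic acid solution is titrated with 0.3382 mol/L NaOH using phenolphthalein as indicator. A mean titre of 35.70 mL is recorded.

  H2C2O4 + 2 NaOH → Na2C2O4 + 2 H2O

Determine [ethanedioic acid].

n(NaOH) = 0.03570 L × 0.3382 mol/L = 0.01207 mol
From the 1:2 mole ratio, n(H2C2O4) = 1/2 × 0.01207 = 6.037 × 10^-3 mol
[H2C2O4] = 6.037 × 10^-3 mol / 0.05042 L = 0.1197 mol/L

0.1197 mol/L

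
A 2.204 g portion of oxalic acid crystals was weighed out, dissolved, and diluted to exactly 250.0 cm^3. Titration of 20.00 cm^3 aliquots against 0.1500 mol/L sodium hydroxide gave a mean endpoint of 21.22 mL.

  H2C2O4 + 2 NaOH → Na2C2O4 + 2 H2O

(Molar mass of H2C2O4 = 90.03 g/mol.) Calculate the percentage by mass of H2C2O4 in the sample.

n(NaOH) per titration = 0.02122 × 0.1500 = 3.183 × 10^-3 mol
From the 1:2 ratio, n(H2C2O4) in each aliquot = 1/2 × 3.183 × 10^-3 = 1.591 × 10^-3 mol
n(H2C2O4) in the whole flask = 1.591 × 10^-3 × 250.0/20.00 = 0.01989 mol
mass of H2C2O4 = 0.01989 × 90.03 = 1.791 g
% H2C2O4 = 1.791 / 2.204 × 100 = 81.26 %

81.26 %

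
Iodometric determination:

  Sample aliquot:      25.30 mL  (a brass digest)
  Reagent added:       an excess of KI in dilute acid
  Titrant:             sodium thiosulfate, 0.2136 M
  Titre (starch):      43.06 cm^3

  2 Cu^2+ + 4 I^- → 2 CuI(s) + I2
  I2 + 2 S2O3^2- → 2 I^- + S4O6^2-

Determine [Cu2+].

0.3635 M

n(S2O3^2-) = 0.04306 × 0.2136 = 9.198 × 10^-3 mol
n(I2) = n(S2O3^2-)/2 = 4.599 × 10^-3 mol
From the 2:1 ratio, n(Cu2+) in the aliquot = 2/1 × 4.599 × 10^-3 = 9.198 × 10^-3 mol
[Cu2+] = 9.198 × 10^-3 / 0.02530 = 0.3635 mol/L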